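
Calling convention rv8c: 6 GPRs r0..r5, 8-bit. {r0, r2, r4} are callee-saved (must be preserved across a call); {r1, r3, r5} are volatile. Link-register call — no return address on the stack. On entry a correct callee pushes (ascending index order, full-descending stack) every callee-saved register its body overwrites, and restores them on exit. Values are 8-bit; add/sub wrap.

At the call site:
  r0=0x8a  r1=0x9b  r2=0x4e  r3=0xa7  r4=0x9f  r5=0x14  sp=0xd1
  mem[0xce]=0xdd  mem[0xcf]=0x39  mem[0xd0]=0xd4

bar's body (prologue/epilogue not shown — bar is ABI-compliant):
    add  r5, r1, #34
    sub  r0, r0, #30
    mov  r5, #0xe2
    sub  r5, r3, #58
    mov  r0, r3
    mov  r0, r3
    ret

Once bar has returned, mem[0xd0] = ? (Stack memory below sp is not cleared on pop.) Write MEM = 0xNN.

MEM = 0x8a

prologue: push r0 → mem[0xd0]=0x8a, sp=0xd0
body[0] add  r5, r1, #34 → r5=0xbd
body[1] sub  r0, r0, #30 → r0=0x6c
body[2] mov  r5, #0xe2 → r5=0xe2
body[3] sub  r5, r3, #58 → r5=0x6d
body[4] mov  r0, r3 → r0=0xa7
body[5] mov  r0, r3 → r0=0xa7
epilogue: pop r0=0x8a, sp=0xd1
prologue pushed ['r0'] at ['0xd0']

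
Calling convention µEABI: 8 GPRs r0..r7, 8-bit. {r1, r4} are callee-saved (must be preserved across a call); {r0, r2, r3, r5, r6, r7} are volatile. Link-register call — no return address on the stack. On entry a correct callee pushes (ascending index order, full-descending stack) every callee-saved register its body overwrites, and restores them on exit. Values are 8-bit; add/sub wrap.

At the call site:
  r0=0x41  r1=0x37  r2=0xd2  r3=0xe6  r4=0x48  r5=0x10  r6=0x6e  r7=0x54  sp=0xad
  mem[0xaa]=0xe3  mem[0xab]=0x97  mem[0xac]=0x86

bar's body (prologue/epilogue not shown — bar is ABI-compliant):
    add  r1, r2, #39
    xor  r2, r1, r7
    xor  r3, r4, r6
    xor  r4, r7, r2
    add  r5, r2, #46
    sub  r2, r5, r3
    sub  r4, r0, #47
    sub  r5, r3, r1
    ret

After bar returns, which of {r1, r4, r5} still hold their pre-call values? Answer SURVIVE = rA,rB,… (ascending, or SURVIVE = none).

prologue: push r1 -> mem[0xac]=0x37, sp=0xac
prologue: push r4 -> mem[0xab]=0x48, sp=0xab
body[0] add  r1, r2, #39 -> r1=0xf9
body[1] xor  r2, r1, r7 -> r2=0xad
body[2] xor  r3, r4, r6 -> r3=0x26
body[3] xor  r4, r7, r2 -> r4=0xf9
body[4] add  r5, r2, #46 -> r5=0xdb
body[5] sub  r2, r5, r3 -> r2=0xb5
body[6] sub  r4, r0, #47 -> r4=0x12
body[7] sub  r5, r3, r1 -> r5=0x2d
epilogue: pop r4=0x48, sp=0xac
epilogue: pop r1=0x37, sp=0xad
r1: callee-saved, written=True
r4: callee-saved, written=True
r5: caller-saved, written=True

SURVIVE = r1,r4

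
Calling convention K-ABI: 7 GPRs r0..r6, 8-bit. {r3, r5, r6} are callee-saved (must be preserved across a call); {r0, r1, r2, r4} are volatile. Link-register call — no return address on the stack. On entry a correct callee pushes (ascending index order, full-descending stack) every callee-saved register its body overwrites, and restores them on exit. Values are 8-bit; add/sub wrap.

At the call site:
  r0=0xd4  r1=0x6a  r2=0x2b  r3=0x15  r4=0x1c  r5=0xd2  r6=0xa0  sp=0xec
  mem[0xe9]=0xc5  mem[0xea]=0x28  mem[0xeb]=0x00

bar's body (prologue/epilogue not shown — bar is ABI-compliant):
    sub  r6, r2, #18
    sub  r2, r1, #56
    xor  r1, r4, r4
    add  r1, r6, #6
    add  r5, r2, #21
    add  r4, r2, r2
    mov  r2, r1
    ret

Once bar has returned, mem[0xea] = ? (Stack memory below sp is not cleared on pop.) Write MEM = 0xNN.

MEM = 0xa0

prologue: push r5 → mem[0xeb]=0xd2, sp=0xeb
prologue: push r6 → mem[0xea]=0xa0, sp=0xea
body[0] sub  r6, r2, #18 → r6=0x19
body[1] sub  r2, r1, #56 → r2=0x32
body[2] xor  r1, r4, r4 → r1=0x00
body[3] add  r1, r6, #6 → r1=0x1f
body[4] add  r5, r2, #21 → r5=0x47
body[5] add  r4, r2, r2 → r4=0x64
body[6] mov  r2, r1 → r2=0x1f
epilogue: pop r6=0xa0, sp=0xeb
epilogue: pop r5=0xd2, sp=0xec
prologue pushed ['r5', 'r6'] at ['0xeb', '0xea']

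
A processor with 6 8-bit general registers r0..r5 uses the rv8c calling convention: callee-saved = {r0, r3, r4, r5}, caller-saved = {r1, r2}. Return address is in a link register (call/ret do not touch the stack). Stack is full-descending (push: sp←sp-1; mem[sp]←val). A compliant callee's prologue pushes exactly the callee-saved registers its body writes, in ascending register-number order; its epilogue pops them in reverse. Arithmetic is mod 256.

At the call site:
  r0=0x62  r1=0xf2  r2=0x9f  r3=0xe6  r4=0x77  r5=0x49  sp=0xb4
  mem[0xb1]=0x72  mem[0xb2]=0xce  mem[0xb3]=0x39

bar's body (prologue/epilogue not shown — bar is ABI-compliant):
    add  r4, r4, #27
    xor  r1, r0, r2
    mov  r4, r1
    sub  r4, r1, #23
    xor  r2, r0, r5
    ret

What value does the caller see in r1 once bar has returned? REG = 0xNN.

REG = 0xfd

prologue: push r4 -> mem[0xb3]=0x77, sp=0xb3
body[0] add  r4, r4, #27 -> r4=0x92
body[1] xor  r1, r0, r2 -> r1=0xfd
body[2] mov  r4, r1 -> r4=0xfd
body[3] sub  r4, r1, #23 -> r4=0xe6
body[4] xor  r2, r0, r5 -> r2=0x2b
epilogue: pop r4=0x77, sp=0xb4
r1 is caller-saved -> body value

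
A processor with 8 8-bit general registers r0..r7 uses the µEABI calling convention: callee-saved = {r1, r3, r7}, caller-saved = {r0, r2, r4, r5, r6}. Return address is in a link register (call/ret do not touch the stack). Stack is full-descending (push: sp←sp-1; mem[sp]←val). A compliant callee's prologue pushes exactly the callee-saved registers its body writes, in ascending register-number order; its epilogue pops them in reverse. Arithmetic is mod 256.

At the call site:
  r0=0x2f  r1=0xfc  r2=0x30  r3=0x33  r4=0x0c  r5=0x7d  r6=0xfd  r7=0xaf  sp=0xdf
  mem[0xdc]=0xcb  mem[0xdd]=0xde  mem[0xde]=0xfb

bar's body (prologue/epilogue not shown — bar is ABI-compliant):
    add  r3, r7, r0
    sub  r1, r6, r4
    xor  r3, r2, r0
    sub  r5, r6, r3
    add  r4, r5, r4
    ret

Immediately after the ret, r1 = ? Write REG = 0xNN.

prologue: push r1 -> mem[0xde]=0xfc, sp=0xde
prologue: push r3 -> mem[0xdd]=0x33, sp=0xdd
body[0] add  r3, r7, r0 -> r3=0xde
body[1] sub  r1, r6, r4 -> r1=0xf1
body[2] xor  r3, r2, r0 -> r3=0x1f
body[3] sub  r5, r6, r3 -> r5=0xde
body[4] add  r4, r5, r4 -> r4=0xea
epilogue: pop r3=0x33, sp=0xde
epilogue: pop r1=0xfc, sp=0xdf
r1 is callee-saved -> restored

REG = 0xfc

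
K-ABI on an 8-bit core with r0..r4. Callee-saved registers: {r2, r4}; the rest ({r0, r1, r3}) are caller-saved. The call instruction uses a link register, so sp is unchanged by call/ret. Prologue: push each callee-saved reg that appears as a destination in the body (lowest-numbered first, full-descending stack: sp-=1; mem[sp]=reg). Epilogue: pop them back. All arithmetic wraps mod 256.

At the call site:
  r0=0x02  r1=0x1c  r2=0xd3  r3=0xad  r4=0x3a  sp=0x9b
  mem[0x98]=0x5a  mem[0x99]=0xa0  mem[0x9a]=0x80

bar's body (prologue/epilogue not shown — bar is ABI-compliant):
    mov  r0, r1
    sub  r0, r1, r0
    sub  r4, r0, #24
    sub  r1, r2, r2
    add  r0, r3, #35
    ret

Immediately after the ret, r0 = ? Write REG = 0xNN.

prologue: push r4 → mem[0x9a]=0x3a, sp=0x9a
body[0] mov  r0, r1 → r0=0x1c
body[1] sub  r0, r1, r0 → r0=0x00
body[2] sub  r4, r0, #24 → r4=0xe8
body[3] sub  r1, r2, r2 → r1=0x00
body[4] add  r0, r3, #35 → r0=0xd0
epilogue: pop r4=0x3a, sp=0x9b
r0 is caller-saved → body value

REG = 0xd0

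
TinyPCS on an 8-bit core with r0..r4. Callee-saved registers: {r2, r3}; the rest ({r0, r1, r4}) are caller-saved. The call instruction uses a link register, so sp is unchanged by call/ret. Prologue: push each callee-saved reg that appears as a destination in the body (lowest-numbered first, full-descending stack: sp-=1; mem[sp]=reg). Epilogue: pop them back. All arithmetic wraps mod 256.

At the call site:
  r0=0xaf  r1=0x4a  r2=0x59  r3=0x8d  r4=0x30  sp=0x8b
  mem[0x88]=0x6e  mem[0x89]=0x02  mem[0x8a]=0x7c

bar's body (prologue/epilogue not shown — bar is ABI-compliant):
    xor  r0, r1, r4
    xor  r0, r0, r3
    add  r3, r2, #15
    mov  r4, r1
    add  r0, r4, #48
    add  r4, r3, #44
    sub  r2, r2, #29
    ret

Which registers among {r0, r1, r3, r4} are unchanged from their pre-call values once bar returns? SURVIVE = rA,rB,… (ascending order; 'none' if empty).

SURVIVE = r1,r3

prologue: push r2 -> mem[0x8a]=0x59, sp=0x8a
prologue: push r3 -> mem[0x89]=0x8d, sp=0x89
body[0] xor  r0, r1, r4 -> r0=0x7a
body[1] xor  r0, r0, r3 -> r0=0xf7
body[2] add  r3, r2, #15 -> r3=0x68
body[3] mov  r4, r1 -> r4=0x4a
body[4] add  r0, r4, #48 -> r0=0x7a
body[5] add  r4, r3, #44 -> r4=0x94
body[6] sub  r2, r2, #29 -> r2=0x3c
epilogue: pop r3=0x8d, sp=0x8a
epilogue: pop r2=0x59, sp=0x8b
r0: caller-saved, written=True
r1: caller-saved, written=False
r3: callee-saved, written=True
r4: caller-saved, written=True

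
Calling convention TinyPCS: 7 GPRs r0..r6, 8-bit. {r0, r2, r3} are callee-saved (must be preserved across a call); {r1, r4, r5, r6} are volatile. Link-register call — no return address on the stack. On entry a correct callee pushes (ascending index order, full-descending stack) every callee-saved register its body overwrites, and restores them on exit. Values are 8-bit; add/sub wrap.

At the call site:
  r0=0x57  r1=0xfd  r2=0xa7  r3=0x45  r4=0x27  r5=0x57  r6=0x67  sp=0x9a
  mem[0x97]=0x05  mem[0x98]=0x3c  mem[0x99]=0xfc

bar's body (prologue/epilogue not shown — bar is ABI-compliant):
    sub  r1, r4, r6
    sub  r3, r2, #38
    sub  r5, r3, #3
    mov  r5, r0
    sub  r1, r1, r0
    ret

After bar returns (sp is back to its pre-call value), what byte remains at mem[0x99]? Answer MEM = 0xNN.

MEM = 0x45

prologue: push r3 → mem[0x99]=0x45, sp=0x99
body[0] sub  r1, r4, r6 → r1=0xc0
body[1] sub  r3, r2, #38 → r3=0x81
body[2] sub  r5, r3, #3 → r5=0x7e
body[3] mov  r5, r0 → r5=0x57
body[4] sub  r1, r1, r0 → r1=0x69
epilogue: pop r3=0x45, sp=0x9a
prologue pushed ['r3'] at ['0x99']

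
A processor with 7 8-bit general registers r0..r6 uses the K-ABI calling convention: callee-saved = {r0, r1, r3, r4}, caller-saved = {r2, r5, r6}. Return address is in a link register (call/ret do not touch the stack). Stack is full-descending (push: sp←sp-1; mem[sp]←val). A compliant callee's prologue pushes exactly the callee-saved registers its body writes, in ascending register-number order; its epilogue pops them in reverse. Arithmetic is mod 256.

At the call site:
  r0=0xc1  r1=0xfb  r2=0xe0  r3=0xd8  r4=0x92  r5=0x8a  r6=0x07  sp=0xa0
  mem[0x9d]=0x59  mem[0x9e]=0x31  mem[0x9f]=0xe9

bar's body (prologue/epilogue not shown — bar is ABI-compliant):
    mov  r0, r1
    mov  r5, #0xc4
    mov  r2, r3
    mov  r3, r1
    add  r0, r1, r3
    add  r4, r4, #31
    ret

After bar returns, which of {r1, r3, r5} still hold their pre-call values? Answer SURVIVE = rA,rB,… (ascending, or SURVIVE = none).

prologue: push r0 -> mem[0x9f]=0xc1, sp=0x9f
prologue: push r3 -> mem[0x9e]=0xd8, sp=0x9e
prologue: push r4 -> mem[0x9d]=0x92, sp=0x9d
body[0] mov  r0, r1 -> r0=0xfb
body[1] mov  r5, #0xc4 -> r5=0xc4
body[2] mov  r2, r3 -> r2=0xd8
body[3] mov  r3, r1 -> r3=0xfb
body[4] add  r0, r1, r3 -> r0=0xf6
body[5] add  r4, r4, #31 -> r4=0xb1
epilogue: pop r4=0x92, sp=0x9e
epilogue: pop r3=0xd8, sp=0x9f
epilogue: pop r0=0xc1, sp=0xa0
r1: callee-saved, written=False
r3: callee-saved, written=True
r5: caller-saved, written=True

SURVIVE = r1,r3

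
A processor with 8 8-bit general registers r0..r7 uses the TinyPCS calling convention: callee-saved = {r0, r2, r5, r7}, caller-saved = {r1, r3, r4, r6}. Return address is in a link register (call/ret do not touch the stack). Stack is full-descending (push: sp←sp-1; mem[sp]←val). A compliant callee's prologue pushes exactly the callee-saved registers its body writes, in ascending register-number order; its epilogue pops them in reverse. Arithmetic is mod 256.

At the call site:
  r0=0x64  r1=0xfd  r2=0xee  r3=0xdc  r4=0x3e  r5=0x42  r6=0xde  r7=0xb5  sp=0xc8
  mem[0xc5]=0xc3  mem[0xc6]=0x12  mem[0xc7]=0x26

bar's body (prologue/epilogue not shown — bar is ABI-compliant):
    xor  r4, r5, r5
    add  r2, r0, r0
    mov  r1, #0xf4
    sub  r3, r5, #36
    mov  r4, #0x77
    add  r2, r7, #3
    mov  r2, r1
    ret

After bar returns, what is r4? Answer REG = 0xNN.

REG = 0x77

prologue: push r2 -> mem[0xc7]=0xee, sp=0xc7
body[0] xor  r4, r5, r5 -> r4=0x00
body[1] add  r2, r0, r0 -> r2=0xc8
body[2] mov  r1, #0xf4 -> r1=0xf4
body[3] sub  r3, r5, #36 -> r3=0x1e
body[4] mov  r4, #0x77 -> r4=0x77
body[5] add  r2, r7, #3 -> r2=0xb8
body[6] mov  r2, r1 -> r2=0xf4
epilogue: pop r2=0xee, sp=0xc8
r4 is caller-saved -> body value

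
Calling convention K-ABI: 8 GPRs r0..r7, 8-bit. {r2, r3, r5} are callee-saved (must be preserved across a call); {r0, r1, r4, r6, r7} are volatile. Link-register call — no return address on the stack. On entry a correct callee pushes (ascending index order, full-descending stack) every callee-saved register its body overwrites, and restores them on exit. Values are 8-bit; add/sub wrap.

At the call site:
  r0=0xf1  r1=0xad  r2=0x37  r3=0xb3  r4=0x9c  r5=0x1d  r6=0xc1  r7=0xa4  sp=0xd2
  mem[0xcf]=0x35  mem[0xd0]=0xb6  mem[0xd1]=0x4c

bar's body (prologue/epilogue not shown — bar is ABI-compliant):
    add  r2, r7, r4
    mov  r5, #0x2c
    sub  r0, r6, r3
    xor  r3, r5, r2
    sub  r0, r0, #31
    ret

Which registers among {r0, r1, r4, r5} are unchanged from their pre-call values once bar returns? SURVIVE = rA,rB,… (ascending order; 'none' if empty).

SURVIVE = r1,r4,r5

prologue: push r2 -> mem[0xd1]=0x37, sp=0xd1
prologue: push r3 -> mem[0xd0]=0xb3, sp=0xd0
prologue: push r5 -> mem[0xcf]=0x1d, sp=0xcf
body[0] add  r2, r7, r4 -> r2=0x40
body[1] mov  r5, #0x2c -> r5=0x2c
body[2] sub  r0, r6, r3 -> r0=0x0e
body[3] xor  r3, r5, r2 -> r3=0x6c
body[4] sub  r0, r0, #31 -> r0=0xef
epilogue: pop r5=0x1d, sp=0xd0
epilogue: pop r3=0xb3, sp=0xd1
epilogue: pop r2=0x37, sp=0xd2
r0: caller-saved, written=True
r1: caller-saved, written=False
r4: caller-saved, written=False
r5: callee-saved, written=True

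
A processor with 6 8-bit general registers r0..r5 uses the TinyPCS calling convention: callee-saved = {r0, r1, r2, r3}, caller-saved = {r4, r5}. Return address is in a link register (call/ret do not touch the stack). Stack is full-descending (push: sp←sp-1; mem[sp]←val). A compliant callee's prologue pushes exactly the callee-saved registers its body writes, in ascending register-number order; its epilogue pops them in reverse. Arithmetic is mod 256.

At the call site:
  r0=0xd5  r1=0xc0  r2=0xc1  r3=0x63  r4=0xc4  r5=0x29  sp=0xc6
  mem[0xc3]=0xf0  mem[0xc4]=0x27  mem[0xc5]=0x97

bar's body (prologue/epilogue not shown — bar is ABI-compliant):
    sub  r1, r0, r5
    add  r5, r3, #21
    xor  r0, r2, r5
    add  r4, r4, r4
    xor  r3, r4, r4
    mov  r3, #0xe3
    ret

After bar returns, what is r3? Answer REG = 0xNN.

REG = 0x63

prologue: push r0 → mem[0xc5]=0xd5, sp=0xc5
prologue: push r1 → mem[0xc4]=0xc0, sp=0xc4
prologue: push r3 → mem[0xc3]=0x63, sp=0xc3
body[0] sub  r1, r0, r5 → r1=0xac
body[1] add  r5, r3, #21 → r5=0x78
body[2] xor  r0, r2, r5 → r0=0xb9
body[3] add  r4, r4, r4 → r4=0x88
body[4] xor  r3, r4, r4 → r3=0x00
body[5] mov  r3, #0xe3 → r3=0xe3
epilogue: pop r3=0x63, sp=0xc4
epilogue: pop r1=0xc0, sp=0xc5
epilogue: pop r0=0xd5, sp=0xc6
r3 is callee-saved → restored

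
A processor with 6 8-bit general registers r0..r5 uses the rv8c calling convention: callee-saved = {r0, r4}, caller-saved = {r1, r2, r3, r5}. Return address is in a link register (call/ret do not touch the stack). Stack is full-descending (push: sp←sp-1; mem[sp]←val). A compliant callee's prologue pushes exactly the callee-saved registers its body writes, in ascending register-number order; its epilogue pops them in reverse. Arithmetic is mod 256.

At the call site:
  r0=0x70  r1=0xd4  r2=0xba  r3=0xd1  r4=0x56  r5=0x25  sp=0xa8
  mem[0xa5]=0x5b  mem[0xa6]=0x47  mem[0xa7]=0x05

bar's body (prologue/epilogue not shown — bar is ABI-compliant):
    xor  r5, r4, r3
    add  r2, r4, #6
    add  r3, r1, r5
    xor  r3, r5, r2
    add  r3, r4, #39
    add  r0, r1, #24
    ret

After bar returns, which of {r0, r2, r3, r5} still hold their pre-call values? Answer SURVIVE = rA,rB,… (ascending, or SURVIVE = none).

SURVIVE = r0

prologue: push r0 -> mem[0xa7]=0x70, sp=0xa7
body[0] xor  r5, r4, r3 -> r5=0x87
body[1] add  r2, r4, #6 -> r2=0x5c
body[2] add  r3, r1, r5 -> r3=0x5b
body[3] xor  r3, r5, r2 -> r3=0xdb
body[4] add  r3, r4, #39 -> r3=0x7d
body[5] add  r0, r1, #24 -> r0=0xec
epilogue: pop r0=0x70, sp=0xa8
r0: callee-saved, written=True
r2: caller-saved, written=True
r3: caller-saved, written=True
r5: caller-saved, written=True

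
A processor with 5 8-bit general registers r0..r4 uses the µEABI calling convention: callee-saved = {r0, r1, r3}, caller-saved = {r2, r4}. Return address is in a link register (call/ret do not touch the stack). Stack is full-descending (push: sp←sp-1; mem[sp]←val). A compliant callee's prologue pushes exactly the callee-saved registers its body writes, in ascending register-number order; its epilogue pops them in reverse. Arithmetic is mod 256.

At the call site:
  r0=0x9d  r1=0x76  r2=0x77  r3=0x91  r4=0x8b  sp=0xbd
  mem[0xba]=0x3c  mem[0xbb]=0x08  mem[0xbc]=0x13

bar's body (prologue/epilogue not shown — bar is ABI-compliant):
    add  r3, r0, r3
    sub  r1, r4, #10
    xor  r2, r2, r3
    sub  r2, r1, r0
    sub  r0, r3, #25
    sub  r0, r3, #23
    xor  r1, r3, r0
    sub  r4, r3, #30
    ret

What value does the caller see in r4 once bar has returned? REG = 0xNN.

REG = 0x10

prologue: push r0 → mem[0xbc]=0x9d, sp=0xbc
prologue: push r1 → mem[0xbb]=0x76, sp=0xbb
prologue: push r3 → mem[0xba]=0x91, sp=0xba
body[0] add  r3, r0, r3 → r3=0x2e
body[1] sub  r1, r4, #10 → r1=0x81
body[2] xor  r2, r2, r3 → r2=0x59
body[3] sub  r2, r1, r0 → r2=0xe4
body[4] sub  r0, r3, #25 → r0=0x15
body[5] sub  r0, r3, #23 → r0=0x17
body[6] xor  r1, r3, r0 → r1=0x39
body[7] sub  r4, r3, #30 → r4=0x10
epilogue: pop r3=0x91, sp=0xbb
epilogue: pop r1=0x76, sp=0xbc
epilogue: pop r0=0x9d, sp=0xbd
r4 is caller-saved → body value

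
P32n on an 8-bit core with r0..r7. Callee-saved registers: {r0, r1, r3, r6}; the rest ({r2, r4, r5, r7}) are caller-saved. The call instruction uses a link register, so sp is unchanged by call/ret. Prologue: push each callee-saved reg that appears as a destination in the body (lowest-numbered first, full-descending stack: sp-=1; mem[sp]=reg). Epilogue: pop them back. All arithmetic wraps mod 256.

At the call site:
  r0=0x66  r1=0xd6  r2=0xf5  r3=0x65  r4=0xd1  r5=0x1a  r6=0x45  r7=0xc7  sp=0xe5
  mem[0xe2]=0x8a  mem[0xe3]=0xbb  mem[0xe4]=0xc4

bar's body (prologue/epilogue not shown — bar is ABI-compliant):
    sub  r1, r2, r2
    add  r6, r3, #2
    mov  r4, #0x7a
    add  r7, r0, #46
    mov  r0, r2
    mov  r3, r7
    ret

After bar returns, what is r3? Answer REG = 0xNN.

prologue: push r0 → mem[0xe4]=0x66, sp=0xe4
prologue: push r1 → mem[0xe3]=0xd6, sp=0xe3
prologue: push r3 → mem[0xe2]=0x65, sp=0xe2
prologue: push r6 → mem[0xe1]=0x45, sp=0xe1
body[0] sub  r1, r2, r2 → r1=0x00
body[1] add  r6, r3, #2 → r6=0x67
body[2] mov  r4, #0x7a → r4=0x7a
body[3] add  r7, r0, #46 → r7=0x94
body[4] mov  r0, r2 → r0=0xf5
body[5] mov  r3, r7 → r3=0x94
epilogue: pop r6=0x45, sp=0xe2
epilogue: pop r3=0x65, sp=0xe3
epilogue: pop r1=0xd6, sp=0xe4
epilogue: pop r0=0x66, sp=0xe5
r3 is callee-saved → restored

REG = 0x65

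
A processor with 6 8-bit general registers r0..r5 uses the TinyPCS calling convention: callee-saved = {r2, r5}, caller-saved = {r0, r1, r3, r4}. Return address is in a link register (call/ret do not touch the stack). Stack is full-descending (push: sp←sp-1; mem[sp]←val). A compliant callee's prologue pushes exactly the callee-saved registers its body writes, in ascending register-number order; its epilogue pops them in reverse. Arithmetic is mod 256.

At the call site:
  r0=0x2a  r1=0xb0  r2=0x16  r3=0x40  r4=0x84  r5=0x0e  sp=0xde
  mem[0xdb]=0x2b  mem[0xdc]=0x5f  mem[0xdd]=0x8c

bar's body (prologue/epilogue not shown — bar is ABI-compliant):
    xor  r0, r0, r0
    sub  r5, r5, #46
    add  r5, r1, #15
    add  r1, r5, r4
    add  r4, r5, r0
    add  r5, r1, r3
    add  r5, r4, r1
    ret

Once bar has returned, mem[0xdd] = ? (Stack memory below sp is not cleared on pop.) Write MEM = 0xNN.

prologue: push r5 -> mem[0xdd]=0x0e, sp=0xdd
body[0] xor  r0, r0, r0 -> r0=0x00
body[1] sub  r5, r5, #46 -> r5=0xe0
body[2] add  r5, r1, #15 -> r5=0xbf
body[3] add  r1, r5, r4 -> r1=0x43
body[4] add  r4, r5, r0 -> r4=0xbf
body[5] add  r5, r1, r3 -> r5=0x83
body[6] add  r5, r4, r1 -> r5=0x02
epilogue: pop r5=0x0e, sp=0xde
prologue pushed ['r5'] at ['0xdd']

MEM = 0x0e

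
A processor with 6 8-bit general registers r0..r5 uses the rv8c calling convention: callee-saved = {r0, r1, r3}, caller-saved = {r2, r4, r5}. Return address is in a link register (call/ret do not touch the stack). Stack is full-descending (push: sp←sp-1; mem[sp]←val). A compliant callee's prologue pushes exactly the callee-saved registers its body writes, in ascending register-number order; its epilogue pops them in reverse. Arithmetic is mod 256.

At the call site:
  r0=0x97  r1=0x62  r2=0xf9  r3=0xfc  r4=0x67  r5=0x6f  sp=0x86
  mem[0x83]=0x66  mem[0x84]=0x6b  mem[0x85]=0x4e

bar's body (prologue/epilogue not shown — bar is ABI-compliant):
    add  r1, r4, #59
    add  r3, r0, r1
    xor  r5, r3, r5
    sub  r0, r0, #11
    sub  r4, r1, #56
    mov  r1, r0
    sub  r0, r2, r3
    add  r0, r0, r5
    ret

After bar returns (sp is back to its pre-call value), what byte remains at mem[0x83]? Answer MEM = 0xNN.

MEM = 0xfc

prologue: push r0 → mem[0x85]=0x97, sp=0x85
prologue: push r1 → mem[0x84]=0x62, sp=0x84
prologue: push r3 → mem[0x83]=0xfc, sp=0x83
body[0] add  r1, r4, #59 → r1=0xa2
body[1] add  r3, r0, r1 → r3=0x39
body[2] xor  r5, r3, r5 → r5=0x56
body[3] sub  r0, r0, #11 → r0=0x8c
body[4] sub  r4, r1, #56 → r4=0x6a
body[5] mov  r1, r0 → r1=0x8c
body[6] sub  r0, r2, r3 → r0=0xc0
body[7] add  r0, r0, r5 → r0=0x16
epilogue: pop r3=0xfc, sp=0x84
epilogue: pop r1=0x62, sp=0x85
epilogue: pop r0=0x97, sp=0x86
prologue pushed ['r0', 'r1', 'r3'] at ['0x85', '0x84', '0x83']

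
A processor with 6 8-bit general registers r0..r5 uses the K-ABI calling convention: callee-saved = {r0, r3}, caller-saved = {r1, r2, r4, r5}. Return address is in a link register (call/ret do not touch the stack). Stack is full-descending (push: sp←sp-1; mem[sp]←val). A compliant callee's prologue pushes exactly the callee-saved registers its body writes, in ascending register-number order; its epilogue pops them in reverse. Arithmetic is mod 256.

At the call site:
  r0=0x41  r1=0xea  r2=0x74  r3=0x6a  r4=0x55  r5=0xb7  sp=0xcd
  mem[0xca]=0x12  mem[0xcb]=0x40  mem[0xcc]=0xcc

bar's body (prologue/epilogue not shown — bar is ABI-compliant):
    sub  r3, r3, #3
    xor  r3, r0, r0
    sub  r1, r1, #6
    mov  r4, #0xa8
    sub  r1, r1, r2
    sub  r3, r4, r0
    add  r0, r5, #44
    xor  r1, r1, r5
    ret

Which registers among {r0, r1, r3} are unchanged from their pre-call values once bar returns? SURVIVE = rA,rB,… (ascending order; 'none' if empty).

prologue: push r0 → mem[0xcc]=0x41, sp=0xcc
prologue: push r3 → mem[0xcb]=0x6a, sp=0xcb
body[0] sub  r3, r3, #3 → r3=0x67
body[1] xor  r3, r0, r0 → r3=0x00
body[2] sub  r1, r1, #6 → r1=0xe4
body[3] mov  r4, #0xa8 → r4=0xa8
body[4] sub  r1, r1, r2 → r1=0x70
body[5] sub  r3, r4, r0 → r3=0x67
body[6] add  r0, r5, #44 → r0=0xe3
body[7] xor  r1, r1, r5 → r1=0xc7
epilogue: pop r3=0x6a, sp=0xcc
epilogue: pop r0=0x41, sp=0xcd
r0: callee-saved, written=True
r1: caller-saved, written=True
r3: callee-saved, written=True

SURVIVE = r0,r3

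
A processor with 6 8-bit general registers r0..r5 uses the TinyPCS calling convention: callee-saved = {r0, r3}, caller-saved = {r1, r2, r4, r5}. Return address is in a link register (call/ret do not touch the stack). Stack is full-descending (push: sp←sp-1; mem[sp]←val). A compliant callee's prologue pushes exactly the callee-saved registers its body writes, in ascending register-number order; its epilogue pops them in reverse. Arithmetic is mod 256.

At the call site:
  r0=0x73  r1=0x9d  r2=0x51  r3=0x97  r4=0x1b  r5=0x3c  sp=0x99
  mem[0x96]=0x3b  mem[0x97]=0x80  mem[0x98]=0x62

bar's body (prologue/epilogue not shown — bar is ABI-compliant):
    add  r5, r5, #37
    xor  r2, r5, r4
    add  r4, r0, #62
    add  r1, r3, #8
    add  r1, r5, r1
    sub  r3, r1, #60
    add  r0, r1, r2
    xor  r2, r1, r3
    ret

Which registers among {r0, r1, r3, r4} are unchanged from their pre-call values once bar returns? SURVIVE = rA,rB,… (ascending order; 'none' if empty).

SURVIVE = r0,r3

prologue: push r0 -> mem[0x98]=0x73, sp=0x98
prologue: push r3 -> mem[0x97]=0x97, sp=0x97
body[0] add  r5, r5, #37 -> r5=0x61
body[1] xor  r2, r5, r4 -> r2=0x7a
body[2] add  r4, r0, #62 -> r4=0xb1
body[3] add  r1, r3, #8 -> r1=0x9f
body[4] add  r1, r5, r1 -> r1=0x00
body[5] sub  r3, r1, #60 -> r3=0xc4
body[6] add  r0, r1, r2 -> r0=0x7a
body[7] xor  r2, r1, r3 -> r2=0xc4
epilogue: pop r3=0x97, sp=0x98
epilogue: pop r0=0x73, sp=0x99
r0: callee-saved, written=True
r1: caller-saved, written=True
r3: callee-saved, written=True
r4: caller-saved, written=True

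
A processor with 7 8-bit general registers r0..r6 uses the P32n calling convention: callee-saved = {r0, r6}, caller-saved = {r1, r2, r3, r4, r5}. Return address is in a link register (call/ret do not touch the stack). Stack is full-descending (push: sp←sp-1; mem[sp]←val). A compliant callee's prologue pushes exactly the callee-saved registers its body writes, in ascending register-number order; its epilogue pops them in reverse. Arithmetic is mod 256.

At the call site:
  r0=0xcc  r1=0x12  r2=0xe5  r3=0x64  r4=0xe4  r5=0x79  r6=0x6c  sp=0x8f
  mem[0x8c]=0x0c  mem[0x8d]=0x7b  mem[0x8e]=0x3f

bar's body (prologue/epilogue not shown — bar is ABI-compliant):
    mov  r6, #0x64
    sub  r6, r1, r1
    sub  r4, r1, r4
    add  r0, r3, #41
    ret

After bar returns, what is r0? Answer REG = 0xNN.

prologue: push r0 → mem[0x8e]=0xcc, sp=0x8e
prologue: push r6 → mem[0x8d]=0x6c, sp=0x8d
body[0] mov  r6, #0x64 → r6=0x64
body[1] sub  r6, r1, r1 → r6=0x00
body[2] sub  r4, r1, r4 → r4=0x2e
body[3] add  r0, r3, #41 → r0=0x8d
epilogue: pop r6=0x6c, sp=0x8e
epilogue: pop r0=0xcc, sp=0x8f
r0 is callee-saved → restored

REG = 0xcc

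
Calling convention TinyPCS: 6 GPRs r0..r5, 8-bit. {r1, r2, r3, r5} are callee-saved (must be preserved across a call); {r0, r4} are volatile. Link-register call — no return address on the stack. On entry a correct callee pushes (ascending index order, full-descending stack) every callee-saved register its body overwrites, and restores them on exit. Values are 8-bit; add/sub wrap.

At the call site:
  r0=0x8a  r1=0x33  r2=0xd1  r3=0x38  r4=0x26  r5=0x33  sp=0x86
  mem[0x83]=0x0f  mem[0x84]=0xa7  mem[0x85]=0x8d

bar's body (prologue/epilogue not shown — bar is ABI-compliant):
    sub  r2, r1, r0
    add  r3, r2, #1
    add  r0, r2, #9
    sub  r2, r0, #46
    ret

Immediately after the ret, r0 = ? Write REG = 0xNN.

REG = 0xb2

prologue: push r2 -> mem[0x85]=0xd1, sp=0x85
prologue: push r3 -> mem[0x84]=0x38, sp=0x84
body[0] sub  r2, r1, r0 -> r2=0xa9
body[1] add  r3, r2, #1 -> r3=0xaa
body[2] add  r0, r2, #9 -> r0=0xb2
body[3] sub  r2, r0, #46 -> r2=0x84
epilogue: pop r3=0x38, sp=0x85
epilogue: pop r2=0xd1, sp=0x86
r0 is caller-saved -> body value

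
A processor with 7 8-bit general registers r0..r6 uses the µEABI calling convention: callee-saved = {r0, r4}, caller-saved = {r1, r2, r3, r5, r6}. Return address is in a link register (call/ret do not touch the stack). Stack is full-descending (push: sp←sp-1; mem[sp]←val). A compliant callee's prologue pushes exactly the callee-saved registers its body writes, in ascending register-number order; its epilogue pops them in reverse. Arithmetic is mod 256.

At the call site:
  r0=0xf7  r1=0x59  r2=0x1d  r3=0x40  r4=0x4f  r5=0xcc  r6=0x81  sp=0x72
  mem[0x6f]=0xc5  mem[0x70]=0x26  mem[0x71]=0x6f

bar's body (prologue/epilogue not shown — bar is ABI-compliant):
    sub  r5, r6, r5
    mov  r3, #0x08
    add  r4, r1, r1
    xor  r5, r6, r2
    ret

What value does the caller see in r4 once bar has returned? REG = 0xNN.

prologue: push r4 -> mem[0x71]=0x4f, sp=0x71
body[0] sub  r5, r6, r5 -> r5=0xb5
body[1] mov  r3, #0x08 -> r3=0x08
body[2] add  r4, r1, r1 -> r4=0xb2
body[3] xor  r5, r6, r2 -> r5=0x9c
epilogue: pop r4=0x4f, sp=0x72
r4 is callee-saved -> restored

REG = 0x4f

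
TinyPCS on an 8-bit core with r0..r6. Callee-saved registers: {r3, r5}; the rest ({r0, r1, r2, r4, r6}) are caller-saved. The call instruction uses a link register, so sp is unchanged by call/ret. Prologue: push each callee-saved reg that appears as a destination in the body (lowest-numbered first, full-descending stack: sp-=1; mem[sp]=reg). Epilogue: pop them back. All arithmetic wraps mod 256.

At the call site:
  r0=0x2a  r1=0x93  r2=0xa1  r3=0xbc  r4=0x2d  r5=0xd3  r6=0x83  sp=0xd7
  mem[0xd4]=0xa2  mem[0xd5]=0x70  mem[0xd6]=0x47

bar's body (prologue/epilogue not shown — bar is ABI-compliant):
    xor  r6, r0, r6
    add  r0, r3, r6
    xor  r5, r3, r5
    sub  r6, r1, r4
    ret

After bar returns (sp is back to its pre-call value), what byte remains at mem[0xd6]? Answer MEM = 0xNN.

prologue: push r5 -> mem[0xd6]=0xd3, sp=0xd6
body[0] xor  r6, r0, r6 -> r6=0xa9
body[1] add  r0, r3, r6 -> r0=0x65
body[2] xor  r5, r3, r5 -> r5=0x6f
body[3] sub  r6, r1, r4 -> r6=0x66
epilogue: pop r5=0xd3, sp=0xd7
prologue pushed ['r5'] at ['0xd6']

MEM = 0xd3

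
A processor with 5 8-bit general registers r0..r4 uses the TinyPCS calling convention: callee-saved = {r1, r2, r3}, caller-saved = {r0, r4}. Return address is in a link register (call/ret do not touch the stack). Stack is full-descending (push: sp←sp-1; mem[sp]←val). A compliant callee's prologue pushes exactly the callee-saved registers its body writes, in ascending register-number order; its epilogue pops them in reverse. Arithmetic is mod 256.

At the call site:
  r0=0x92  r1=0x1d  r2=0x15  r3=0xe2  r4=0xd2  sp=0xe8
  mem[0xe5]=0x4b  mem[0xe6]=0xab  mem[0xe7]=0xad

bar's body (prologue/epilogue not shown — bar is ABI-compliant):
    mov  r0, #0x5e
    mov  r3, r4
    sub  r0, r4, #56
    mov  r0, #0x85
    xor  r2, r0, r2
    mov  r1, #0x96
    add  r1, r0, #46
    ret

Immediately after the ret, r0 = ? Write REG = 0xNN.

REG = 0x85

prologue: push r1 -> mem[0xe7]=0x1d, sp=0xe7
prologue: push r2 -> mem[0xe6]=0x15, sp=0xe6
prologue: push r3 -> mem[0xe5]=0xe2, sp=0xe5
body[0] mov  r0, #0x5e -> r0=0x5e
body[1] mov  r3, r4 -> r3=0xd2
body[2] sub  r0, r4, #56 -> r0=0x9a
body[3] mov  r0, #0x85 -> r0=0x85
body[4] xor  r2, r0, r2 -> r2=0x90
body[5] mov  r1, #0x96 -> r1=0x96
body[6] add  r1, r0, #46 -> r1=0xb3
epilogue: pop r3=0xe2, sp=0xe6
epilogue: pop r2=0x15, sp=0xe7
epilogue: pop r1=0x1d, sp=0xe8
r0 is caller-saved -> body value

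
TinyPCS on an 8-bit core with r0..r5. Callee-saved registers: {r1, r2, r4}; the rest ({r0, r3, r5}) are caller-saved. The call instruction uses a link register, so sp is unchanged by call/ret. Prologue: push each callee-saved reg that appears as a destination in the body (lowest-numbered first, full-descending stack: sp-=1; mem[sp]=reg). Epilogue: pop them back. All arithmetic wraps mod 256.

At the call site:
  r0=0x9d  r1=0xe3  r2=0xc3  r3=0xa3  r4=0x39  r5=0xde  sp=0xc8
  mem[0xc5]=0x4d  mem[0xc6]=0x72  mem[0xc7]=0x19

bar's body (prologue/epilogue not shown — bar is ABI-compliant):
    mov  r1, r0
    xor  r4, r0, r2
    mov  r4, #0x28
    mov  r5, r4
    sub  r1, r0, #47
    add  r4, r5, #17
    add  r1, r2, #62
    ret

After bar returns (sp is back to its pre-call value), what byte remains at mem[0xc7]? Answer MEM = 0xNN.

prologue: push r1 → mem[0xc7]=0xe3, sp=0xc7
prologue: push r4 → mem[0xc6]=0x39, sp=0xc6
body[0] mov  r1, r0 → r1=0x9d
body[1] xor  r4, r0, r2 → r4=0x5e
body[2] mov  r4, #0x28 → r4=0x28
body[3] mov  r5, r4 → r5=0x28
body[4] sub  r1, r0, #47 → r1=0x6e
body[5] add  r4, r5, #17 → r4=0x39
body[6] add  r1, r2, #62 → r1=0x01
epilogue: pop r4=0x39, sp=0xc7
epilogue: pop r1=0xe3, sp=0xc8
prologue pushed ['r1', 'r4'] at ['0xc7', '0xc6']

MEM = 0xe3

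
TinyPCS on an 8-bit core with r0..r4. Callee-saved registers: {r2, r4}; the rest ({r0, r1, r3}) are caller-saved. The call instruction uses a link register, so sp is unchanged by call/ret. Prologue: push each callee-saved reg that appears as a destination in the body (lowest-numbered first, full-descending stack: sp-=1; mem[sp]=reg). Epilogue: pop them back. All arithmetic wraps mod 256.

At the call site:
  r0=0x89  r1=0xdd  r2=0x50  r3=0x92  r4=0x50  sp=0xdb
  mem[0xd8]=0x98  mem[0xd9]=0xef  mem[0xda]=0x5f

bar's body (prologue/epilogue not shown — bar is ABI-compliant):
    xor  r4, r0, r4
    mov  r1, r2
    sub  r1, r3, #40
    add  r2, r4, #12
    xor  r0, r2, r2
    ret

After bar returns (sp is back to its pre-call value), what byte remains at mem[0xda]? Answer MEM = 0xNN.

prologue: push r2 -> mem[0xda]=0x50, sp=0xda
prologue: push r4 -> mem[0xd9]=0x50, sp=0xd9
body[0] xor  r4, r0, r4 -> r4=0xd9
body[1] mov  r1, r2 -> r1=0x50
body[2] sub  r1, r3, #40 -> r1=0x6a
body[3] add  r2, r4, #12 -> r2=0xe5
body[4] xor  r0, r2, r2 -> r0=0x00
epilogue: pop r4=0x50, sp=0xda
epilogue: pop r2=0x50, sp=0xdb
prologue pushed ['r2', 'r4'] at ['0xda', '0xd9']

MEM = 0x50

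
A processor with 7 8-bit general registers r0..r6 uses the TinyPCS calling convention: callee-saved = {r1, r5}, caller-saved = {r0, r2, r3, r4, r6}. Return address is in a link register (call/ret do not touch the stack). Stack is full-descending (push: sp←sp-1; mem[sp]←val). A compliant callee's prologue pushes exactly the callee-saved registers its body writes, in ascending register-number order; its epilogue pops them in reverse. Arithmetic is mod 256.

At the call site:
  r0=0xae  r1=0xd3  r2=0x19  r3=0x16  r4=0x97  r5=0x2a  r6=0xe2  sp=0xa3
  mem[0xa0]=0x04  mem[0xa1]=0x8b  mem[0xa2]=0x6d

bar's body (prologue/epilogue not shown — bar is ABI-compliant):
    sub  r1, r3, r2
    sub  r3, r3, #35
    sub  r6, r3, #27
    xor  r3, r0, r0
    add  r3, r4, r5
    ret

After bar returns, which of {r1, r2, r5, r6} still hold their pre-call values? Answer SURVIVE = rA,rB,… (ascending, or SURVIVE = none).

SURVIVE = r1,r2,r5

prologue: push r1 -> mem[0xa2]=0xd3, sp=0xa2
body[0] sub  r1, r3, r2 -> r1=0xfd
body[1] sub  r3, r3, #35 -> r3=0xf3
body[2] sub  r6, r3, #27 -> r6=0xd8
body[3] xor  r3, r0, r0 -> r3=0x00
body[4] add  r3, r4, r5 -> r3=0xc1
epilogue: pop r1=0xd3, sp=0xa3
r1: callee-saved, written=True
r2: caller-saved, written=False
r5: callee-saved, written=False
r6: caller-saved, written=True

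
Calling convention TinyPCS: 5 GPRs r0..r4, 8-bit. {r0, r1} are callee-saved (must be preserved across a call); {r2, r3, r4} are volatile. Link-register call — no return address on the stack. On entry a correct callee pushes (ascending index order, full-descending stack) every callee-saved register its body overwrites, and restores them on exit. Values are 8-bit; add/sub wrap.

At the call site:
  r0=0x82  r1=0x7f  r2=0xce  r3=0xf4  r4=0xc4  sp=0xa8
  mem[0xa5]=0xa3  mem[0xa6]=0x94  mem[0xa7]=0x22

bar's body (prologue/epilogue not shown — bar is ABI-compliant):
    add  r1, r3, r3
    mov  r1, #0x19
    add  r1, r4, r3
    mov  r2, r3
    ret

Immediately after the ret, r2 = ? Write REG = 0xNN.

prologue: push r1 -> mem[0xa7]=0x7f, sp=0xa7
body[0] add  r1, r3, r3 -> r1=0xe8
body[1] mov  r1, #0x19 -> r1=0x19
body[2] add  r1, r4, r3 -> r1=0xb8
body[3] mov  r2, r3 -> r2=0xf4
epilogue: pop r1=0x7f, sp=0xa8
r2 is caller-saved -> body value

REG = 0xf4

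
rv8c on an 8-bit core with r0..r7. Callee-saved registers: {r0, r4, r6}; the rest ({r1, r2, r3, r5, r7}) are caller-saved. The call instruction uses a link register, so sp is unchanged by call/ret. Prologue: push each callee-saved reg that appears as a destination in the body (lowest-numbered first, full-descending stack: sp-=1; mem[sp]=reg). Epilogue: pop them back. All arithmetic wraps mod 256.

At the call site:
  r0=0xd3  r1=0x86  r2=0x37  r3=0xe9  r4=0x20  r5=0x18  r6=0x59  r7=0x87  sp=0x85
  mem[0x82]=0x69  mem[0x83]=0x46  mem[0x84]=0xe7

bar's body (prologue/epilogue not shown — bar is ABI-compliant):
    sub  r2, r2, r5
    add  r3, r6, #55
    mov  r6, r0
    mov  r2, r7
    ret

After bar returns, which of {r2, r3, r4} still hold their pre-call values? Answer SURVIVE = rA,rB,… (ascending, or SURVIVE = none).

SURVIVE = r4

prologue: push r6 -> mem[0x84]=0x59, sp=0x84
body[0] sub  r2, r2, r5 -> r2=0x1f
body[1] add  r3, r6, #55 -> r3=0x90
body[2] mov  r6, r0 -> r6=0xd3
body[3] mov  r2, r7 -> r2=0x87
epilogue: pop r6=0x59, sp=0x85
r2: caller-saved, written=True
r3: caller-saved, written=True
r4: callee-saved, written=False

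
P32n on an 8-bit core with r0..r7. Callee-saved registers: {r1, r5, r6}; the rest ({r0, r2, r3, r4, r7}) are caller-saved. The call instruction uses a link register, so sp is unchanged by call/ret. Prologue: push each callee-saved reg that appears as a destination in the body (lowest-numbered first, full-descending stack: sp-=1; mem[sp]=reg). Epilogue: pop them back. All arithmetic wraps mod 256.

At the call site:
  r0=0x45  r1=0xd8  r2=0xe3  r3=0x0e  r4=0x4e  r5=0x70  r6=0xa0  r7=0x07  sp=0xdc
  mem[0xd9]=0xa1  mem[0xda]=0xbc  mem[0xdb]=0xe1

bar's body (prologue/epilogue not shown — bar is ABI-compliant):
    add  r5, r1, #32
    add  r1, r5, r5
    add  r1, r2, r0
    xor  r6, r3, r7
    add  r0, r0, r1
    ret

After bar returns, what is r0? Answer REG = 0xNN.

prologue: push r1 → mem[0xdb]=0xd8, sp=0xdb
prologue: push r5 → mem[0xda]=0x70, sp=0xda
prologue: push r6 → mem[0xd9]=0xa0, sp=0xd9
body[0] add  r5, r1, #32 → r5=0xf8
body[1] add  r1, r5, r5 → r1=0xf0
body[2] add  r1, r2, r0 → r1=0x28
body[3] xor  r6, r3, r7 → r6=0x09
body[4] add  r0, r0, r1 → r0=0x6d
epilogue: pop r6=0xa0, sp=0xda
epilogue: pop r5=0x70, sp=0xdb
epilogue: pop r1=0xd8, sp=0xdc
r0 is caller-saved → body value

REG = 0x6d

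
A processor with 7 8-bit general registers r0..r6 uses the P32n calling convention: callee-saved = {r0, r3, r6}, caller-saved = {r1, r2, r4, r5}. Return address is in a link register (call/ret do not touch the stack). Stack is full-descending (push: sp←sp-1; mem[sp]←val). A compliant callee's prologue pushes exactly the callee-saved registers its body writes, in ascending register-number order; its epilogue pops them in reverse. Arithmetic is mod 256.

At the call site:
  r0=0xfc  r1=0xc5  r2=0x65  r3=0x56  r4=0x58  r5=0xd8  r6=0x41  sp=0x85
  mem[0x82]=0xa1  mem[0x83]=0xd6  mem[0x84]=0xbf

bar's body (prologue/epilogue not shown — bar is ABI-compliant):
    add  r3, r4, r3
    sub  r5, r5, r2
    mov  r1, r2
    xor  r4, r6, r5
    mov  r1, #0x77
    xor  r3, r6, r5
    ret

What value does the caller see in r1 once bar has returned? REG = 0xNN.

REG = 0x77

prologue: push r3 → mem[0x84]=0x56, sp=0x84
body[0] add  r3, r4, r3 → r3=0xae
body[1] sub  r5, r5, r2 → r5=0x73
body[2] mov  r1, r2 → r1=0x65
body[3] xor  r4, r6, r5 → r4=0x32
body[4] mov  r1, #0x77 → r1=0x77
body[5] xor  r3, r6, r5 → r3=0x32
epilogue: pop r3=0x56, sp=0x85
r1 is caller-saved → body value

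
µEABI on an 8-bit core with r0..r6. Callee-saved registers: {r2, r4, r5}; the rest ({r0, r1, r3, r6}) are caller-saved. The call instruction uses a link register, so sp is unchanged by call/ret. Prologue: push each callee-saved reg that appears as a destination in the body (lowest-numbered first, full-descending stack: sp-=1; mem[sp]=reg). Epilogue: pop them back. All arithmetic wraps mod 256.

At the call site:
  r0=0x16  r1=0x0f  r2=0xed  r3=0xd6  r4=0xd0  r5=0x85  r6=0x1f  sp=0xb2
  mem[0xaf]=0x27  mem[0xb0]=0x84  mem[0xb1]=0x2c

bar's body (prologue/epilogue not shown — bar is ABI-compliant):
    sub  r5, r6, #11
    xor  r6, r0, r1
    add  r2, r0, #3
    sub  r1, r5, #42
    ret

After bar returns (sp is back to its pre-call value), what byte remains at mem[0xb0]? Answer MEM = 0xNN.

MEM = 0x85

prologue: push r2 → mem[0xb1]=0xed, sp=0xb1
prologue: push r5 → mem[0xb0]=0x85, sp=0xb0
body[0] sub  r5, r6, #11 → r5=0x14
body[1] xor  r6, r0, r1 → r6=0x19
body[2] add  r2, r0, #3 → r2=0x19
body[3] sub  r1, r5, #42 → r1=0xea
epilogue: pop r5=0x85, sp=0xb1
epilogue: pop r2=0xed, sp=0xb2
prologue pushed ['r2', 'r5'] at ['0xb1', '0xb0']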